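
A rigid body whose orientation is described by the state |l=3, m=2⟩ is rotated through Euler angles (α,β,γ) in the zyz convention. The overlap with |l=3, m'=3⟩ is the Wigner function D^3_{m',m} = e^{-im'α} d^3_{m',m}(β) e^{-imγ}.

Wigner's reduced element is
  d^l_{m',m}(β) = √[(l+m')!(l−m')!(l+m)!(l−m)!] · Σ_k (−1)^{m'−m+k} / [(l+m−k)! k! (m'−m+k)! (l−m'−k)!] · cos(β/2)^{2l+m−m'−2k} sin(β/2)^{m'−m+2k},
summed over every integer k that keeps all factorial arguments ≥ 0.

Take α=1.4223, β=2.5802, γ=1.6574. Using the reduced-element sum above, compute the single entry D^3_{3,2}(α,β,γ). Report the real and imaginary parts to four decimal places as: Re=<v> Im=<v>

D^3_{3,2}(1.4223,2.5802,1.6574) = e^{-i·3·1.4223}·d^3_{3,2}(2.5802)·e^{-i·2·1.6574}. Compute d first:
Half-angle: c=0.277025, s=0.960863. N=√(720·1·120·1)=293.938769
Admissible k: 0..0 (factorial args all ≥0)
  k=0: (−1)^1·293.9388/(120)·0.2770^5·0.9609^1 = -0.003840
d^3_{3,2}(2.5802) = -0.003840
Phases: e^{-i·(3)·1.4223}=-0.430899+0.902400i, e^{-i·(2)·1.6574}=-0.985037+0.172343i ⇒ D=-0.001033+0.003699i

Re=-0.0010 Im=0.0037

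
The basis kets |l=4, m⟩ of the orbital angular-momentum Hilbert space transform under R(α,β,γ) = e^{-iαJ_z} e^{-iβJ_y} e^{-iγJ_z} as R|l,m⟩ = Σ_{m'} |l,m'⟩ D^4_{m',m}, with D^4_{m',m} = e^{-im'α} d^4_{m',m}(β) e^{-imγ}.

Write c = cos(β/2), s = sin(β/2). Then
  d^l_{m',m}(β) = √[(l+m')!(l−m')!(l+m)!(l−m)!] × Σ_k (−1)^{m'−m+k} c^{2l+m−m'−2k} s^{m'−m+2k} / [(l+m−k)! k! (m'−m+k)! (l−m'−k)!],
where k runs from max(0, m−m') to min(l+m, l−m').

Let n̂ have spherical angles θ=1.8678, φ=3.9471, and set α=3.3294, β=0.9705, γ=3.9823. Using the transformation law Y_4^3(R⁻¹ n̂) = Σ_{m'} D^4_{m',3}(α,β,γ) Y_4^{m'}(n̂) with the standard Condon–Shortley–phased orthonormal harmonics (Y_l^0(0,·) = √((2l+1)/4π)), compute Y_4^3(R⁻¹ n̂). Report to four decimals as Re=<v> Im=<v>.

Need the full column D^4_{m',3} for m'=−4..4 at α=3.3294, β=0.9705, γ=3.9823.
cos(β/2)=0.884558, sin(β/2)=0.466430
d^4_{-4,3}: single k=7 term ⇒ +0.012016;  D = +0.002388+0.011777i
d^4_{-3,3}: k∈[6..7] ⇒ +0.056398 -0.002240 = +0.054158;  D = -0.020485-0.050135i
d^4_{-2,3}: k∈[5..6] ⇒ +0.171512 -0.015896 = +0.155616;  D = +0.084722+0.130532i
d^4_{-1,3}: k∈[4..5] ⇒ +0.383327 -0.063950 = +0.319377;  D = -0.220839-0.230720i
d^4_{0,3}: k∈[3..4] ⇒ +0.650211 -0.180790 = +0.469422;  D = +0.382197+0.272548i
d^4_{1,3}: k∈[2..3] ⇒ +0.827182 -0.383327 = +0.443856;  D = -0.403141-0.185701i
d^4_{2,3}: k∈[1..2] ⇒ +0.739495 -0.616845 = +0.122651;  D = +0.119022+0.029614i
d^4_{3,3}: k∈[0..1] ⇒ +0.374811 -0.729506 = -0.354696;  D = +0.354139+0.019870i
d^4_{4,3}: single k=0 term ⇒ -0.559006;  D = -0.554161+0.073441i
Y_4^{m'}(θ=1.8678,φ=3.9471) and Σ D·Y over m':
  (+0.0024+0.0118i)·(-0.3688+0.0297i)  (-0.0205-0.0501i)·(-0.2397-0.2124i)  (+0.0847+0.1305i)·(+0.0049+0.1224i)  (-0.2208-0.2307i)·(-0.2202+0.2292i)  (+0.3822+0.2725i)·(+0.0727+0.0000i)  (-0.4031-0.1857i)·(+0.2202+0.2292i)  (+0.1190+0.0296i)·(+0.0049-0.1224i)  (+0.3541+0.0199i)·(+0.2397-0.2124i)  (-0.5542+0.0734i)·(-0.3688-0.0297i)
Y_4^3(R⁻¹ n̂) = +0.360433-0.185661i

Re=0.3604 Im=-0.1857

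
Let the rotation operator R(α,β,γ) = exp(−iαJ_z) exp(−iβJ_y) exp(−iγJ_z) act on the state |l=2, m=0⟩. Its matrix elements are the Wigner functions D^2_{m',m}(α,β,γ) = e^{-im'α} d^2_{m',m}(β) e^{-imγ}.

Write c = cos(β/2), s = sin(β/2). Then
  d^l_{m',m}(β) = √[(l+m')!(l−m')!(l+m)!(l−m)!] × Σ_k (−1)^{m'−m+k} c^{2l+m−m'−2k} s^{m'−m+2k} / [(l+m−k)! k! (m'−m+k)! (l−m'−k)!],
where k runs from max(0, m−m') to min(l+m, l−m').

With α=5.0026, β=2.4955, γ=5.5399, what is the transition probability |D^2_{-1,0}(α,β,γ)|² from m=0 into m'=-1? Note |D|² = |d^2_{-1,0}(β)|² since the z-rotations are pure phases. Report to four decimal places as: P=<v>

P=0.3466

Split into d^2_{-1,0}(β=2.4955) × two z-phases.
c=cos(2.4955/2)=0.317457, s=sin(2.4955/2)=0.948273; N=√[1·6·2·2]=4.898979
Admissible k: 1..2 (factorial args all ≥0)
  k=1: (−1)^0·4.8990/(2)·0.3175^3·0.9483^1 = +0.074313
  k=2: (−1)^1·4.8990/(2)·0.3175^1·0.9483^3 = -0.663071
d^2_{-1,0}(2.4955) = +0.074313 -0.663071 = -0.588758
|D^2_{-1,0}|² = |d^2_{-1,0}(β)|² = (-0.588758)² = 0.346636 (the z-rotation phases have unit modulus)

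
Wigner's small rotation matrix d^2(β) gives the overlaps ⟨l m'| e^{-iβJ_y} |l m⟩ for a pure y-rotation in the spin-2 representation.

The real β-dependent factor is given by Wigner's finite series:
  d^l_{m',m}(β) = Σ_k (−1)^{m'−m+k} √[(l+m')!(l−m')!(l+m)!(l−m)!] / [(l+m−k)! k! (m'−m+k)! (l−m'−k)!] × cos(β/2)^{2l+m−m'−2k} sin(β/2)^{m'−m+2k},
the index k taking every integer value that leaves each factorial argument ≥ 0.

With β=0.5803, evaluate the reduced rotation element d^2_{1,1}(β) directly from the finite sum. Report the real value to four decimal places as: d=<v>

d^2_{1,1}(β=0.5803) via Wigner's sum:
Half-angle: c=0.958201, s=0.286096. N=√(6·1·6·1)=6.000000
k∈{0,1} keeps every argument non-negative
  k=0: (−1)^0·6.0000/(6)·0.9582^4·0.2861^0 = +0.842998
  k=1: (−1)^1·6.0000/(2)·0.9582^2·0.2861^2 = -0.225454
d^2_{1,1}(0.5803) = +0.842998 -0.225454 = +0.617544

d=0.6175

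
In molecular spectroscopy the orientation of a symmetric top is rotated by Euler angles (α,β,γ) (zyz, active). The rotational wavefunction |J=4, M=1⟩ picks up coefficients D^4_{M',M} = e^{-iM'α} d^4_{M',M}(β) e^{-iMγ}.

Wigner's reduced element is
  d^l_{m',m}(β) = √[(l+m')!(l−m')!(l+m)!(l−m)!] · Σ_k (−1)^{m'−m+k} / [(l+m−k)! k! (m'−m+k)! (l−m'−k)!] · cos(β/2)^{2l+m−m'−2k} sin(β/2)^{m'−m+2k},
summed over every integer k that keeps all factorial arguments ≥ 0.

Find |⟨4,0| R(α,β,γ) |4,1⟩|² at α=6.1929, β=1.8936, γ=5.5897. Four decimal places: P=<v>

P=0.1490

First d^4_{0,1}(β=1.8936), then the phase factors e^{-i(0)α} and e^{-i(1)γ}:
Half-angle: c=0.584283, s=0.811550. N=√(24·24·120·6)=643.987578
k: max(0,(1)−(0))=1 … min(4+(1),4−(0))=4
  k=1: (−1)^0·643.9876/(144)·0.5843^7·0.8115^1 = +0.084371
  k=2: (−1)^1·643.9876/(24)·0.5843^5·0.8115^3 = -0.976626
  k=3: (−1)^2·643.9876/(24)·0.5843^3·0.8115^5 = +1.884137
  k=4: (−1)^3·643.9876/(144)·0.5843^1·0.8115^7 = -0.605822
d^4_{0,1}(1.8936) = +0.084371 -0.976626 +1.884137 -0.605822 = +0.386059
|D^4_{0,1}|² = |d^4_{0,1}(β)|² = (+0.386059)² = 0.149042 (the z-rotation phases have unit modulus)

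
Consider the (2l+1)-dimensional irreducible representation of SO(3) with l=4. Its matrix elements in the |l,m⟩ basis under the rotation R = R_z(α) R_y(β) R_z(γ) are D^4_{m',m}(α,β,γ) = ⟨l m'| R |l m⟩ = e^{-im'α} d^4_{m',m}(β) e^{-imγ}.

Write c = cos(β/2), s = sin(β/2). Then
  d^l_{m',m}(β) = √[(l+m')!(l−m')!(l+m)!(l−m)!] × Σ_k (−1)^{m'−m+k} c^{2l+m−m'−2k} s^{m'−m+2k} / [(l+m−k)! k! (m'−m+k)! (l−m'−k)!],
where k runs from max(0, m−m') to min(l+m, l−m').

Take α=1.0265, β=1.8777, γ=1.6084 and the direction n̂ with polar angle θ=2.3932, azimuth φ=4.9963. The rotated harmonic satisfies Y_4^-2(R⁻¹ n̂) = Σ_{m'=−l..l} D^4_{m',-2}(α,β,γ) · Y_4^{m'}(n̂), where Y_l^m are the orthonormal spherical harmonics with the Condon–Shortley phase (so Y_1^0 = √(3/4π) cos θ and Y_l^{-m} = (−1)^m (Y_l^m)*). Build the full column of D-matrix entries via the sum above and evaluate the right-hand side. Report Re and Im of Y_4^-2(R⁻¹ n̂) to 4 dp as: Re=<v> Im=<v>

Need the full column D^4_{m',-2} for m'=−4..4 at α=1.0265, β=1.8777, γ=1.6084.
cos(β/2)=0.590716, sin(β/2)=0.806879
d^4_{-4,-2}: single k=2 term ⇒ +0.146376;  D = +0.074147+0.126207i
d^4_{-3,-2}: k∈[1..2] ⇒ +0.075775 -0.424137 = -0.348362;  D = -0.348332-0.004569i
d^4_{-2,-2}: k∈[0..2] ⇒ +0.014826 -0.331950 +0.774179 = +0.457056;  D = +0.241778-0.387870i
d^4_{-1,-2}: k∈[0..2] ⇒ -0.085921 +0.801543 -0.996999 = -0.281377;  D = +0.127203+0.250983i
d^4_{0,-2}: k∈[0..2] ⇒ +0.262429 -1.305690 +0.913547 = -0.129715;  D = +0.129348+0.009746i
d^4_{1,-2}: k∈[0..2] ⇒ -0.534362 +1.495499 -0.558053 = +0.403084;  D = -0.234043+0.328178i
d^4_{2,-2}: k∈[0..2] ⇒ +0.774179 -1.155555 +0.179667 = -0.201709;  D = -0.079847-0.185232i
d^4_{3,-2}: k∈[0..1] ⇒ -0.791344 +0.492156 = -0.299187;  D = -0.296372-0.040949i
d^4_{4,-2}: single k=0 term ⇒ +0.509552;  D = +0.321035-0.395702i
Y_4^{m'}(θ=2.3932,φ=4.9963) and Σ D·Y over m':
  (+0.0741+0.1262i)·(+0.0400-0.0860i)  (-0.3483-0.0046i)·(+0.2174+0.1903i)  (+0.2418-0.3879i)·(-0.3603+0.2298i)  (+0.1272+0.2510i)·(-0.0501-0.1718i)  (+0.1293+0.0097i)·(-0.3192+0.0000i)  (-0.2340+0.3282i)·(+0.0501-0.1718i)  (-0.0798-0.1852i)·(-0.3603-0.2298i)  (-0.2964-0.0409i)·(-0.2174+0.1903i)  (+0.3210-0.3957i)·(+0.0400+0.0860i)
Y_4^-2(R⁻¹ n̂) = +0.086424+0.195153i

Re=0.0864 Im=0.1952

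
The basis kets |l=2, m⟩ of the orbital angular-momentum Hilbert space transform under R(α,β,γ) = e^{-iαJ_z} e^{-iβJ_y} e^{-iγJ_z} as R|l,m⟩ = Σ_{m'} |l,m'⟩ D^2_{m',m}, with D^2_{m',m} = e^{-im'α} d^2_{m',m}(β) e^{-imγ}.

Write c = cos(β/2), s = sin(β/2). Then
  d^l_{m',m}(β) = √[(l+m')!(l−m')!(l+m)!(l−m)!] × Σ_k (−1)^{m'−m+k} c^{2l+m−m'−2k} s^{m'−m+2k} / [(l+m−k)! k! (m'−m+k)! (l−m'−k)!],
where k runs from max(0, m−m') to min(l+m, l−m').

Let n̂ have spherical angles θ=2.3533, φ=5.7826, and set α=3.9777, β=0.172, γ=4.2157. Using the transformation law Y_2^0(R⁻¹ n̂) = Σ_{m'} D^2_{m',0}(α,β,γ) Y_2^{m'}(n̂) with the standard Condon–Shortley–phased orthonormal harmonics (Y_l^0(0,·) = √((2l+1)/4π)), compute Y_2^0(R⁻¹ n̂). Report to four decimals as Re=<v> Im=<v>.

Re=0.1789 Im=0.0000

Need the full column D^2_{m',0} for m'=−2..2 at α=3.9777, β=0.172, γ=4.2157.
cos(β/2)=0.996304, sin(β/2)=0.085894
d^2_{-2,0}: single k=2 term ⇒ +0.017938;  D = -0.001816+0.017846i
d^2_{-1,0}: k∈[1..2] ⇒ +0.208072 -0.001547 = +0.206526;  D = -0.138446-0.153250i
d^2_{0,0}: k∈[0..2] ⇒ +0.985299 -0.029293 +0.000054 = +0.956060;  D = +0.956060+0.000000i
d^2_{1,0}: k∈[0..1] ⇒ -0.208072 +0.001547 = -0.206526;  D = +0.138446-0.153250i
d^2_{2,0}: single k=0 term ⇒ +0.017938;  D = -0.001816-0.017846i
Y_2^{m'}(θ=2.3533,φ=5.7826) and Σ D·Y over m':
  (-0.0018+0.0178i)·(+0.1048+0.1636i)  (-0.1384-0.1533i)·(-0.3389-0.1854i)  (+0.9561+0.0000i)·(+0.1550+0.0000i)  (+0.1384-0.1533i)·(+0.3389-0.1854i)  (-0.0018-0.0178i)·(+0.1048-0.1636i)
Y_2^0(R⁻¹ n̂) = +0.178940+0.000000i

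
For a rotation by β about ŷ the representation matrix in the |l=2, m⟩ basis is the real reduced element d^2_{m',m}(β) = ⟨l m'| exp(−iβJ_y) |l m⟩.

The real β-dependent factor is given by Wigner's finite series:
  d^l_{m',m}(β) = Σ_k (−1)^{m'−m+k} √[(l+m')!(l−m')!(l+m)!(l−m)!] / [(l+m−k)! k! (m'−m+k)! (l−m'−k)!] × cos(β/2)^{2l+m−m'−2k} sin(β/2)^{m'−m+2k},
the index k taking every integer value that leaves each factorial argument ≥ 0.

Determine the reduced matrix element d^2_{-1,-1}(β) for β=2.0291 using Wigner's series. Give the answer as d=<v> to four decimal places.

d^2_{-1,-1}(β=2.0291) via Wigner's sum:
c=cos(2.0291/2)=0.528002, s=sin(2.0291/2)=0.849243; N=√[1·6·1·6]=6.000000
k∈{0,1} keeps every argument non-negative
  k=0: (−1)^0·6.0000/(6)·0.5280^4·0.8492^0 = +0.077722
  k=1: (−1)^1·6.0000/(2)·0.5280^2·0.8492^2 = -0.603193
d^2_{-1,-1}(2.0291) = +0.077722 -0.603193 = -0.525472

d=-0.5255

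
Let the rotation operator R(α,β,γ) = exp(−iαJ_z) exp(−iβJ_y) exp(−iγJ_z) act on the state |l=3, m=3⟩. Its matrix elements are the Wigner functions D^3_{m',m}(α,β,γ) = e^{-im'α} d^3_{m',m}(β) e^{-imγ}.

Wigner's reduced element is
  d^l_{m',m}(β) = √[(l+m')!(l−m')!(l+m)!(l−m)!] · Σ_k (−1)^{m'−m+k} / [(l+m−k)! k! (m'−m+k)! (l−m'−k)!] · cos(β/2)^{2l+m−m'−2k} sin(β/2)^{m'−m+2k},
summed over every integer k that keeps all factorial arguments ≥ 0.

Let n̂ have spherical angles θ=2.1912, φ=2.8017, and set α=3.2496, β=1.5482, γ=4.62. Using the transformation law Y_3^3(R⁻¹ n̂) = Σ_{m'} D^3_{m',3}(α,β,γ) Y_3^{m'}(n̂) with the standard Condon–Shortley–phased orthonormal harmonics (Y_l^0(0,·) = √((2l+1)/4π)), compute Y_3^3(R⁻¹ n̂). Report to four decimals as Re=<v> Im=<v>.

Re=0.1351 Im=0.0345

Need the full column D^3_{m',3} for m'=−3..3 at α=3.2496, β=1.5482, γ=4.62.
cos(β/2)=0.715050, sin(β/2)=0.699073
d^3_{-3,3}: single k=6 term ⇒ +0.116717;  D = -0.066018+0.096252i
d^3_{-2,3}: single k=5 term ⇒ +0.292432;  D = +0.138446-0.257583i
d^3_{-1,3}: single k=4 term ⇒ +0.472943;  D = -0.177694+0.438292i
d^3_{0,3}: single k=3 term ⇒ +0.558589;  D = +0.152848-0.537270i
d^3_{1,3}: single k=2 term ⇒ +0.494809;  D = -0.083303+0.487746i
d^3_{2,3}: single k=1 term ⇒ +0.320097;  D = +0.019562-0.319499i
d^3_{3,3}: single k=0 term ⇒ +0.133666;  D = +0.006261+0.133519i
Y_3^{m'}(θ=2.1912,φ=2.8017) and Σ D·Y over m':
  (-0.0660+0.0963i)·(-0.1177-0.1915i)  (+0.1384-0.2576i)·(-0.3059-0.2473i)  (-0.1777+0.4383i)·(-0.1710-0.0605i)  (+0.1528-0.5373i)·(+0.2842+0.0000i)  (-0.0833+0.4877i)·(+0.1710-0.0605i)  (+0.0196-0.3195i)·(-0.3059+0.2473i)  (+0.0063+0.1335i)·(+0.1177-0.1915i)
Y_3^3(R⁻¹ n̂) = +0.135069+0.034499i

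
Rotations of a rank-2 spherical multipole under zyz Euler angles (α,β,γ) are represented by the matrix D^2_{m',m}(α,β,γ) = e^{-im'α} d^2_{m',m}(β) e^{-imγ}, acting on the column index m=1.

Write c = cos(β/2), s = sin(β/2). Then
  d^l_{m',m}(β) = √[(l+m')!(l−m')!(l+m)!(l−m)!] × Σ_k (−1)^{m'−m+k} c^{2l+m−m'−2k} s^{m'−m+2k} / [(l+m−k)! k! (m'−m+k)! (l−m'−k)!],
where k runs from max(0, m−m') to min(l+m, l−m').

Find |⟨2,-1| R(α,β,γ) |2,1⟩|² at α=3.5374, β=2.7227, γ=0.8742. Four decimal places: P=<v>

P=0.6262

Split into d^2_{-1,1}(β=2.7227) × two z-phases.
Half-angle: c=0.207918, s=0.978146. N=√(1·6·6·1)=6.000000
Admissible k: 2..3 (factorial args all ≥0)
  k=2: (−1)^0·6.0000/(2)·0.2079^2·0.9781^2 = +0.124084
  k=3: (−1)^1·6.0000/(6)·0.2079^0·0.9781^4 = -0.915409
d^2_{-1,1}(2.7227) = +0.124084 -0.915409 = -0.791325
|D^2_{-1,1}|² = |d^2_{-1,1}(β)|² = (-0.791325)² = 0.626195 (the z-rotation phases have unit modulus)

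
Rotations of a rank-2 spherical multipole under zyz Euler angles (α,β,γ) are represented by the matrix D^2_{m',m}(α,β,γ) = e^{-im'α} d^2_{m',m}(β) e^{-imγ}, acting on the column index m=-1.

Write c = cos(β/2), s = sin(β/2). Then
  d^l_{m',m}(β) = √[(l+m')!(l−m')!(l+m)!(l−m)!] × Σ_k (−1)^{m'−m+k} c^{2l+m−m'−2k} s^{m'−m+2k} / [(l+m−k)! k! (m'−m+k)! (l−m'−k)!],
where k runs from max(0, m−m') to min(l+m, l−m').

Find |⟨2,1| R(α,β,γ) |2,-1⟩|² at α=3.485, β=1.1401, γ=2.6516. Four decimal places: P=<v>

First d^2_{1,-1}(β=1.1401), then the phase factors e^{-i(1)α} and e^{-i(-1)γ}:
c=cos(1.1401/2)=0.841874, s=sin(1.1401/2)=0.539674; N=√[6·1·1·6]=6.000000
k: max(0,(-1)−(1))=0 … min(2+(-1),2−(1))=1
  k=0: (−1)^2·6.0000/(2)·0.8419^2·0.5397^2 = +0.619268
  k=1: (−1)^3·6.0000/(6)·0.8419^0·0.5397^4 = -0.084826
d^2_{1,-1}(1.1401) = +0.619268 -0.084826 = +0.534443
|D^2_{1,-1}|² = |d^2_{1,-1}(β)|² = (+0.534443)² = 0.285629 (the z-rotation phases have unit modulus)

P=0.2856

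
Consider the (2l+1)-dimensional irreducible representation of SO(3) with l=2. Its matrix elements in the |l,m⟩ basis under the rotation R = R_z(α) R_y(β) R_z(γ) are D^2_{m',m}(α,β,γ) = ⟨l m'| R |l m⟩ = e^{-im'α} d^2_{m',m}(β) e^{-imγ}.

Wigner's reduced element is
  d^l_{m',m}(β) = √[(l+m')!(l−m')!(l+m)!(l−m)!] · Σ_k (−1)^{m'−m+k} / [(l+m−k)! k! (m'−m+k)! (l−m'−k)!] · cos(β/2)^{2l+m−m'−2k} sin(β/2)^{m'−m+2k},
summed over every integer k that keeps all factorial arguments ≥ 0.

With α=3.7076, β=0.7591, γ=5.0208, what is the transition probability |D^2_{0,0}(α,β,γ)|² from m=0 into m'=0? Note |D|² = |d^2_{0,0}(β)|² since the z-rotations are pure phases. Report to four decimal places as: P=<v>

P=0.0838

First d^2_{0,0}(β=0.7591), then the phase factors e^{-i(0)α} and e^{-i(0)γ}:
c=cos(0.7591/2)=0.928831, s=sin(0.7591/2)=0.370503; N=√[2·2·2·2]=4.000000
k∈{0,1,2} keeps every argument non-negative
  k=0: (−1)^0·4.0000/(4)·0.9288^4·0.3705^0 = +0.744299
  k=1: (−1)^1·4.0000/(1)·0.9288^2·0.3705^2 = -0.473714
  k=2: (−1)^2·4.0000/(4)·0.9288^0·0.3705^4 = +0.018844
d^2_{0,0}(0.7591) = +0.744299 -0.473714 +0.018844 = +0.289429
|D^2_{0,0}|² = |d^2_{0,0}(β)|² = (+0.289429)² = 0.083769 (the z-rotation phases have unit modulus)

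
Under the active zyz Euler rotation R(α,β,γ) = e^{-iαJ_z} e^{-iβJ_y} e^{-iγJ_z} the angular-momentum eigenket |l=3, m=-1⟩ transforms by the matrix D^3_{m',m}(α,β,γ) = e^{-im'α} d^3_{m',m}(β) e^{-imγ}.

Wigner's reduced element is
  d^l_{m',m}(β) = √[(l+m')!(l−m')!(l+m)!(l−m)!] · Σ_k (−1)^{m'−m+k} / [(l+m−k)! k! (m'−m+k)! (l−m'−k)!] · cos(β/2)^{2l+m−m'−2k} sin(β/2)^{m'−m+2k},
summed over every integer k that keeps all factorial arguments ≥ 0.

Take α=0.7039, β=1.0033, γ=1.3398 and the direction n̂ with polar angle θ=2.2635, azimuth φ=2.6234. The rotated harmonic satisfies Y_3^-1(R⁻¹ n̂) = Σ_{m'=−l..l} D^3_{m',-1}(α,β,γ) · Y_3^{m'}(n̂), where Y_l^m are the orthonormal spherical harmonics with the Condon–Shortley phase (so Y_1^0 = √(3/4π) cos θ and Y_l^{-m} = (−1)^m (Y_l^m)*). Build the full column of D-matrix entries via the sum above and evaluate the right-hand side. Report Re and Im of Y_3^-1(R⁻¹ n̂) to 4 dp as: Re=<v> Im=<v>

Need the full column D^3_{m',-1} for m'=−3..3 at α=0.7039, β=1.0033, γ=1.3398.
cos(β/2)=0.876790, sin(β/2)=0.480873
d^3_{-3,-1}: single k=2 term ⇒ +0.529285;  D = -0.504070-0.161416i
d^3_{-2,-1}: k∈[1..2] ⇒ +0.787969 -0.474033 = +0.313936;  D = -0.289884+0.120513i
d^3_{-1,-1}: k∈[0..2] ⇒ +0.454333 -1.093285 +0.246640 = -0.392312;  D = +0.178688-0.349256i
d^3_{0,-1}: k∈[0..2] ⇒ -0.863177 +0.778915 -0.078098 = -0.162359;  D = -0.037172-0.158047i
d^3_{1,-1}: k∈[0..2] ⇒ +0.819964 -0.328854 +0.012365 = +0.503475;  D = +0.405065+0.299015i
d^3_{2,-1}: k∈[0..1] ⇒ -0.474033 +0.071293 = -0.402739;  D = -0.401809+0.027365i
d^3_{3,-1}: single k=0 term ⇒ +0.159206;  D = +0.114085-0.111046i
Y_3^{m'}(θ=2.2635,φ=2.6234) and Σ D·Y over m':
  (-0.5041-0.1614i)·(-0.0031-0.1901i)  (-0.2899+0.1205i)·(-0.1968-0.3326i)  (+0.1787-0.3493i)·(-0.2245-0.1280i)  (-0.0372-0.1580i)·(+0.2290+0.0000i)  (+0.4051+0.2990i)·(+0.2245-0.1280i)  (-0.4018+0.0274i)·(-0.1968+0.3326i)  (+0.1141-0.1110i)·(+0.0031-0.1901i)
Y_3^-1(R⁻¹ n̂) = +0.153132+0.042583i

Re=0.1531 Im=0.0426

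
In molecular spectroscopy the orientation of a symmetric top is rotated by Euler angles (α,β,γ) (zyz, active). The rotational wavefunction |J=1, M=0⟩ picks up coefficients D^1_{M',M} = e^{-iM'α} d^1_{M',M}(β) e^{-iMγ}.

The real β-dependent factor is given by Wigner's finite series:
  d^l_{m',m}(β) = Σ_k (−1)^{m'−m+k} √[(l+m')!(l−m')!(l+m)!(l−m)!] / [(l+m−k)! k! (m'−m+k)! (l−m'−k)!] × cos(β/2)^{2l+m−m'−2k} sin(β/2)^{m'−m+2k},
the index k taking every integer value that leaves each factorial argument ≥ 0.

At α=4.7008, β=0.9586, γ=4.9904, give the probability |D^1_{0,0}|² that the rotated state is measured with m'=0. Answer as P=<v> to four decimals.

First d^1_{0,0}(β=0.9586), then the phase factors e^{-i(0)α} and e^{-i(0)γ}:
Half-angle: c=0.887318, s=0.461158. N=√(1·1·1·1)=1.000000
The bounds max(0,m−m')=0 and min(l+m,l−m')=1 give 2 terms
  k=0: (−1)^0·1.0000/(1)·0.8873^2·0.4612^0 = +0.787333
  k=1: (−1)^1·1.0000/(1)·0.8873^0·0.4612^2 = -0.212667
d^1_{0,0}(0.9586) = +0.787333 -0.212667 = +0.574666
|D^1_{0,0}|² = |d^1_{0,0}(β)|² = (+0.574666)² = 0.330241 (the z-rotation phases have unit modulus)

P=0.3302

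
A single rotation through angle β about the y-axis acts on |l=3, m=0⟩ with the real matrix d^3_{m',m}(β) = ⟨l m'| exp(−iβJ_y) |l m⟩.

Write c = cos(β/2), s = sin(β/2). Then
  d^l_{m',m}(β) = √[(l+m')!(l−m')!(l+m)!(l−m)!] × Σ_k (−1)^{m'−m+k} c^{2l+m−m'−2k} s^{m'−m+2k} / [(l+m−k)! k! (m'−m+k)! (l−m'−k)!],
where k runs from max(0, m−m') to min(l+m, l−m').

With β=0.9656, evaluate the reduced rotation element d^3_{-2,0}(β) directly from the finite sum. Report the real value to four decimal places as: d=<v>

d^3_{-2,0}(β=0.9656) via Wigner's sum:
Half-angle: c=0.885698, s=0.464261. N=√(1·120·6·6)=65.726707
k: max(0,(0)−(-2))=2 … min(3+(0),3−(-2))=3
  k=2: (−1)^0·65.7267/(12)·0.8857^4·0.4643^2 = +0.726488
  k=3: (−1)^1·65.7267/(12)·0.8857^2·0.4643^4 = -0.199609
d^3_{-2,0}(0.9656) = +0.726488 -0.199609 = +0.526879

d=0.5269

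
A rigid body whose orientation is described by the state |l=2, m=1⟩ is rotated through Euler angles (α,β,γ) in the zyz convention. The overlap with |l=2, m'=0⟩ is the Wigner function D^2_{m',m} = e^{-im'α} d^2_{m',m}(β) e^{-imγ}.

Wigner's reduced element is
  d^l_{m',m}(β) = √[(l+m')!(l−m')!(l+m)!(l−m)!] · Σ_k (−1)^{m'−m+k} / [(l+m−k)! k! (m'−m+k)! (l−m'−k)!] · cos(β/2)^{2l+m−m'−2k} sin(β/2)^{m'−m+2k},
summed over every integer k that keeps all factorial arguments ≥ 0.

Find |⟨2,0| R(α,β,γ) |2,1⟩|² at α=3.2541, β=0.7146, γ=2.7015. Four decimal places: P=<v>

Split into d^2_{0,1}(β=0.7146) × two z-phases.
c=cos(0.7146/2)=0.936845, s=sin(0.7146/2)=0.349746; N=√[2·2·6·1]=4.898979
Admissible k: 1..2 (factorial args all ≥0)
  k=1: (−1)^0·4.8990/(2)·0.9368^3·0.3497^1 = +0.704419
  k=2: (−1)^1·4.8990/(2)·0.9368^1·0.3497^3 = -0.098175
d^2_{0,1}(0.7146) = +0.704419 -0.098175 = +0.606244
|D^2_{0,1}|² = |d^2_{0,1}(β)|² = (+0.606244)² = 0.367532 (the z-rotation phases have unit modulus)

P=0.3675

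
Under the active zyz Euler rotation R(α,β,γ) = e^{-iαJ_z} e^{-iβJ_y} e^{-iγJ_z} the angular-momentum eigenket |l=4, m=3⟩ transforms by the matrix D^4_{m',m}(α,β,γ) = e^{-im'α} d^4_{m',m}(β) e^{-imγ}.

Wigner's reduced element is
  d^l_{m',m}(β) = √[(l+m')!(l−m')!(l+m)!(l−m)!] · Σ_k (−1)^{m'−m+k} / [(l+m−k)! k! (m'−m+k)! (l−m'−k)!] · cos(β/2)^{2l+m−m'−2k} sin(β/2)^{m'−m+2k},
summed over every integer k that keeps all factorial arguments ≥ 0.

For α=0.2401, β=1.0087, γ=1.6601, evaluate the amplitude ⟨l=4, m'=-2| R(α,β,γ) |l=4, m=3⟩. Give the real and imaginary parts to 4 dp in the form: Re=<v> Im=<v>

Re=-0.0376 Im=0.1743

First d^4_{-2,3}(β=1.0087), then the phase factors e^{-i(-2)α} and e^{-i(3)γ}:
Half-angle: c=0.875489, s=0.483238. N=√(2·720·5040·1)=2693.993318
Admissible k: 5..6 (factorial args all ≥0)
  k=5: (−1)^0·2693.9933/(240)·0.8755^3·0.4832^5 = +0.198493
  k=6: (−1)^1·2693.9933/(720)·0.8755^1·0.4832^7 = -0.020158
d^4_{-2,3}(1.0087) = +0.198493 -0.020158 = +0.178335
D = (+0.886903+0.461957i)·(+0.178335)·(+0.264718+0.964326i) = -0.037575+0.174331i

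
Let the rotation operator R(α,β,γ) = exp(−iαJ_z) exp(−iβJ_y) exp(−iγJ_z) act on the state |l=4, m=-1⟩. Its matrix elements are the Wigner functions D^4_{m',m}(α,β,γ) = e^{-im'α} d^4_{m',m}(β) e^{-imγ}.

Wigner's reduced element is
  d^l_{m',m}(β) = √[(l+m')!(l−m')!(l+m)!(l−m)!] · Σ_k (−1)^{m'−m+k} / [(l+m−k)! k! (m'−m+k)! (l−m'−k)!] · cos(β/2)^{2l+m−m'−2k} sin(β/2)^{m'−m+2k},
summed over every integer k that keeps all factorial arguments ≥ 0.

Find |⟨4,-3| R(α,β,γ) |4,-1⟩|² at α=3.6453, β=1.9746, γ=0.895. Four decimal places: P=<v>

D^4_{-3,-1}(3.6453,1.9746,0.895) = e^{-i·-3·3.6453}·d^4_{-3,-1}(1.9746)·e^{-i·-1·0.895}. Compute d first:
With c≡cos(β/2)=0.550945 and s≡sin(β/2)=0.834541, N=[1·5040·6·120]^{1/2}=1904.940944
The bounds max(0,m−m')=2 and min(l+m,l−m')=3 give 2 terms
  k=2: (−1)^0·1904.9409/(240)·0.5509^6·0.8345^2 = +0.154602
  k=3: (−1)^1·1904.9409/(144)·0.5509^4·0.8345^4 = -0.591213
d^4_{-3,-1}(1.9746) = +0.154602 -0.591213 = -0.436611
|D^4_{-3,-1}|² = |d^4_{-3,-1}(β)|² = (-0.436611)² = 0.190629 (the z-rotation phases have unit modulus)

P=0.1906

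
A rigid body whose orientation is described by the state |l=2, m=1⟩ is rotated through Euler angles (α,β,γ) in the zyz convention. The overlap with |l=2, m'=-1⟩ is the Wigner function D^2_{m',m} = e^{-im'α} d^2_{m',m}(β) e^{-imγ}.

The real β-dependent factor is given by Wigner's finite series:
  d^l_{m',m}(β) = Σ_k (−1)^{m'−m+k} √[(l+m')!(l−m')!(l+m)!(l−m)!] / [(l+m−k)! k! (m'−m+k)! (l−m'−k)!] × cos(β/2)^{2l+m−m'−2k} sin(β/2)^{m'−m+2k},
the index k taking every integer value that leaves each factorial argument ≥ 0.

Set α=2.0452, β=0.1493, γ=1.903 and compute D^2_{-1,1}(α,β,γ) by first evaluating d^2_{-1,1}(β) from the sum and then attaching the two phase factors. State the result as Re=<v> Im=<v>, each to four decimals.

Re=0.0164 Im=0.0023

Split into d^2_{-1,1}(β=0.1493) × two z-phases.
With c≡cos(β/2)=0.997215 and s≡sin(β/2)=0.074581, N=[1·6·6·1]^{1/2}=6.000000
The bounds max(0,m−m')=2 and min(l+m,l−m')=3 give 2 terms
  k=2: (−1)^0·6.0000/(2)·0.9972^2·0.0746^2 = +0.016594
  k=3: (−1)^1·6.0000/(6)·0.9972^0·0.0746^4 = -0.000031
d^2_{-1,1}(0.1493) = +0.016594 -0.000031 = +0.016563
D = (-0.456808+0.889565i)·(+0.016563)·(-0.326127-0.945326i) = +0.016396+0.002347i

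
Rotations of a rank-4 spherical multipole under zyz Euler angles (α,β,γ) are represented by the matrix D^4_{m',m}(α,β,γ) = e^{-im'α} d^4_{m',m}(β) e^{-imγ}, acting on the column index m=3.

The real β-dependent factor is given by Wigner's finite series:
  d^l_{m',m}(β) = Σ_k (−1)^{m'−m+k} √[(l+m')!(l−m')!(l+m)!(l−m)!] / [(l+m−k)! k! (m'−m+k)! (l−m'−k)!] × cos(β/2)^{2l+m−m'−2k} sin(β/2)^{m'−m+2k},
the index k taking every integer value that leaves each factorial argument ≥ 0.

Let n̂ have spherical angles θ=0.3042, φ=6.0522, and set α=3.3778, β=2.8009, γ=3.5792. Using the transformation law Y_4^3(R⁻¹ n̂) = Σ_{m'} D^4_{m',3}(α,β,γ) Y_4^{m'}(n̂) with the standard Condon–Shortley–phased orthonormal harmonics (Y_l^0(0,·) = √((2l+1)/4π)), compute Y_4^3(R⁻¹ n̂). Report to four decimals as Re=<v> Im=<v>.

Re=-0.0003 Im=0.0042

Need the full column D^4_{m',3} for m'=−4..4 at α=3.3778, β=2.8009, γ=3.5792.
cos(β/2)=0.169524, sin(β/2)=0.985526
d^4_{-4,3}: single k=7 term ⇒ +0.432965;  D = -0.403978+0.155756i
d^4_{-3,3}: k∈[6..7] ⇒ +0.184318 -0.889908 = -0.705590;  D = -0.580670+0.400848i
d^4_{-2,3}: k∈[5..6] ⇒ +0.050841 -0.572758 = -0.521917;  D = +0.348202-0.388784i
d^4_{-1,3}: k∈[4..5] ⇒ +0.010307 -0.208997 = -0.198690;  D = -0.094241+0.174918i
d^4_{0,3}: k∈[3..4] ⇒ +0.001586 -0.053591 = -0.052006;  D = +0.013268-0.050285i
d^4_{1,3}: k∈[2..3] ⇒ +0.000183 -0.010307 = -0.010124;  D = -0.000220+0.010121i
d^4_{2,3}: k∈[1..2] ⇒ +0.000015 -0.001504 = -0.001489;  D = -0.000317-0.001455i
d^4_{3,3}: k∈[0..1] ⇒ +0.000001 -0.000161 = -0.000161;  D = +0.000070+0.000145i
d^4_{4,3}: single k=0 term ⇒ -0.000011;  D = -0.000007-0.000009i
Y_4^{m'}(θ=0.3042,φ=6.0522) and Σ D·Y over m':
  (-0.4040+0.1558i)·(+0.0021+0.0028i)  (-0.5807+0.4008i)·(+0.0247+0.0205i)  (+0.3482-0.3888i)·(+0.1443+0.0719i)  (-0.0942+0.1749i)·(+0.4438+0.1044i)  (+0.0133-0.0503i)·(+0.4965+0.0000i)  (-0.0002+0.0101i)·(-0.4438+0.1044i)  (-0.0003-0.0015i)·(+0.1443-0.0719i)  (+0.0001+0.0001i)·(-0.0247+0.0205i)  (-0.0000-0.0000i)·(+0.0021-0.0028i)
Y_4^3(R⁻¹ n̂) = -0.000276+0.004210i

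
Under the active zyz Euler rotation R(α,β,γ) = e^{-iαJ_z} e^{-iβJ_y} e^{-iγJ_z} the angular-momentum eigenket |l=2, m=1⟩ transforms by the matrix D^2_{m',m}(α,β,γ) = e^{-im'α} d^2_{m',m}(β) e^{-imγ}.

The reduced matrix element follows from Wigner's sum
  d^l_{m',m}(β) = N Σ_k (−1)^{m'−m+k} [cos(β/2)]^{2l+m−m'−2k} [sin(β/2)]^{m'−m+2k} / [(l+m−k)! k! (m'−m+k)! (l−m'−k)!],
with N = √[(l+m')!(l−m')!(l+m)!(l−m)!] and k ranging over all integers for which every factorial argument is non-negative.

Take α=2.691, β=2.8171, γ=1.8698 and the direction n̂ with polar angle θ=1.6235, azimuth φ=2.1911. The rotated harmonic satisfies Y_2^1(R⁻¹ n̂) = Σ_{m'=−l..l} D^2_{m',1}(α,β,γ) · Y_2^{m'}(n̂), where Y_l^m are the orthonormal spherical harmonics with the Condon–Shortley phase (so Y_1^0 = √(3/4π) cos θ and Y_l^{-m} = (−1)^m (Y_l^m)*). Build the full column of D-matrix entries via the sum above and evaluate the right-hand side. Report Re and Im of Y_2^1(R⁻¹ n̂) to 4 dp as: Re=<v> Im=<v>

Need the full column D^2_{m',1} for m'=−2..2 at α=2.691, β=2.8171, γ=1.8698.
cos(β/2)=0.161535, sin(β/2)=0.986867
d^2_{-2,1}: single k=3 term ⇒ +0.310509;  D = -0.289427-0.112460i
d^2_{-1,1}: k∈[2..3] ⇒ +0.076238 -0.948493 = -0.872255;  D = -0.594305-0.638459i
d^2_{0,1}: k∈[1..2] ⇒ +0.010189 -0.380294 = -0.370105;  D = +0.109021+0.353683i
d^2_{1,1}: k∈[0..1] ⇒ +0.000681 -0.076238 = -0.075558;  D = +0.011410-0.074691i
d^2_{2,1}: single k=0 term ⇒ -0.008319;  D = -0.004712+0.006856i
Y_2^{m'}(θ=1.6235,φ=2.1911) and Σ D·Y over m':
  (-0.2894-0.1125i)·(-0.1249+0.3644i)  (-0.5943-0.6385i)·(+0.0236+0.0331i)  (+0.1090+0.3537i)·(-0.3128+0.0000i)  (+0.0114-0.0747i)·(-0.0236+0.0331i)  (-0.0047+0.0069i)·(-0.1249-0.3644i)
Y_2^1(R⁻¹ n̂) = +0.055390-0.233774i

Re=0.0554 Im=-0.2338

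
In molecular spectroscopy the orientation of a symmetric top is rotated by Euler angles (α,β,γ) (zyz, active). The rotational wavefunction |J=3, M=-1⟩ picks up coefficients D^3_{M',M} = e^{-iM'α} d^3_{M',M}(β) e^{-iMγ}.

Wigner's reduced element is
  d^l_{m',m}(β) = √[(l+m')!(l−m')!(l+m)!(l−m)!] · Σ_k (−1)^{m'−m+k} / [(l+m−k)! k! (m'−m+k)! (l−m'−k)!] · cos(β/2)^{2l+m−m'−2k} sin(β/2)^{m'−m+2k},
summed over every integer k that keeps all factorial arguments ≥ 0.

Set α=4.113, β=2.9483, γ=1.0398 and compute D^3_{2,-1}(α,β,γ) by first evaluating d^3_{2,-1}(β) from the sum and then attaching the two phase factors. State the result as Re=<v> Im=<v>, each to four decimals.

D^3_{2,-1}(4.113,2.9483,1.0398) = e^{-i·2·4.113}·d^3_{2,-1}(2.9483)·e^{-i·-1·1.0398}. Compute d first:
With c≡cos(β/2)=0.096496 and s≡sin(β/2)=0.995333, N=[120·1·2·24]^{1/2}=75.894664
k: max(0,(-1)−(2))=0 … min(3+(-1),3−(2))=1
  k=0: (−1)^3·75.8947/(12)·0.0965^3·0.9953^3 = -0.005604
  k=1: (−1)^4·75.8947/(24)·0.0965^1·0.9953^5 = +0.298093
d^3_{2,-1}(2.9483) = -0.005604 +0.298093 = +0.292490
D = (-0.363496-0.931596i)·(+0.292490)·(+0.506393+0.862303i) = +0.181123-0.229662i

Re=0.1811 Im=-0.2297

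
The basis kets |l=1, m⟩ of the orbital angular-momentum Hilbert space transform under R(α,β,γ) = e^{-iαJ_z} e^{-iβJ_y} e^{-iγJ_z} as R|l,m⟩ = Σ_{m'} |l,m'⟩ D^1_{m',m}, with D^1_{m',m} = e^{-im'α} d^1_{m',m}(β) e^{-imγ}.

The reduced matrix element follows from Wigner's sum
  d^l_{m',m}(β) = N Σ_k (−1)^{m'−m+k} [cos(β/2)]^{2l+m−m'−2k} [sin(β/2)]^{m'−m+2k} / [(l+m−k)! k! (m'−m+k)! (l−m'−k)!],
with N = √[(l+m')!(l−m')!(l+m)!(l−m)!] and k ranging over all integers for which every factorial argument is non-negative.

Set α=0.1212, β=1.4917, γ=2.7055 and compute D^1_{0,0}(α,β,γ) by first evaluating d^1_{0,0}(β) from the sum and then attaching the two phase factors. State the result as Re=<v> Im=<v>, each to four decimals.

D^1_{0,0}(0.1212,1.4917,2.7055) = e^{-i·0·0.1212}·d^1_{0,0}(1.4917)·e^{-i·0·2.7055}. Compute d first:
c=cos(1.4917/2)=0.734511, s=sin(1.4917/2)=0.678596; N=√[1·1·1·1]=1.000000
The bounds max(0,m−m')=0 and min(l+m,l−m')=1 give 2 terms
  k=0: (−1)^0·1.0000/(1)·0.7345^2·0.6786^0 = +0.539507
  k=1: (−1)^1·1.0000/(1)·0.7345^0·0.6786^2 = -0.460493
d^1_{0,0}(1.4917) = +0.539507 -0.460493 = +0.079014
Attach z-rotation phases: D = e^{-i(0)(0.1212)}·(+0.079014)·e^{-i(0)(2.7055)} = +0.079014+0.000000i

Re=0.0790 Im=0.0000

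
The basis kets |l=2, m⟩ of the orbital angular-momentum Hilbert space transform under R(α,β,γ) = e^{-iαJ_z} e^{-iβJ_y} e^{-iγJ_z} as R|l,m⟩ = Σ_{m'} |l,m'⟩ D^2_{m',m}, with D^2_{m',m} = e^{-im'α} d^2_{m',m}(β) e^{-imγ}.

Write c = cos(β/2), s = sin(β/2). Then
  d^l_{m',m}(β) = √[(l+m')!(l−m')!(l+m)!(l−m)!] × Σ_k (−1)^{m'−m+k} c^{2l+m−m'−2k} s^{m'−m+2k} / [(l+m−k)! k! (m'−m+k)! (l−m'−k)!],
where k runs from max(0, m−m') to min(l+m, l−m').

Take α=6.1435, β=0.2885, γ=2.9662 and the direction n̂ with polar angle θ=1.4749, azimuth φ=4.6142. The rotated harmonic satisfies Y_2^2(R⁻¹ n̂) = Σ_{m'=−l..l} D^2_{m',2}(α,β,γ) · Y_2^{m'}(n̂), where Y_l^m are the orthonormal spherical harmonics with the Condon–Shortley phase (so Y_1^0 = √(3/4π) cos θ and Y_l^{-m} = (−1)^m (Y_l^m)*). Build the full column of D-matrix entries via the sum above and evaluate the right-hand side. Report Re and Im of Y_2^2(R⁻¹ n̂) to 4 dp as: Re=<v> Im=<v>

Need the full column D^2_{m',2} for m'=−2..2 at α=6.1435, β=0.2885, γ=2.9662.
cos(β/2)=0.989614, sin(β/2)=0.143750
d^2_{-2,2}: single k=4 term ⇒ +0.000427;  D = +0.000426+0.000030i
d^2_{-1,2}: single k=3 term ⇒ +0.005879;  D = +0.005749+0.001232i
d^2_{0,2}: single k=2 term ⇒ +0.049571;  D = +0.046552+0.017034i
d^2_{1,2}: single k=1 term ⇒ +0.278635;  D = +0.245787+0.131249i
d^2_{2,2}: single k=0 term ⇒ +0.959099;  D = +0.774890+0.565169i
Y_2^{m'}(θ=1.4749,φ=4.6142) and Σ D·Y over m':
  (+0.0004+0.0000i)·(-0.3754-0.0747i)  (+0.0057+0.0012i)·(-0.0072+0.0733i)  (+0.0466+0.0170i)·(-0.3067+0.0000i)  (+0.2458+0.1312i)·(+0.0072+0.0733i)  (+0.7749+0.5652i)·(-0.3754+0.0747i)
Y_2^2(R⁻¹ n̂) = -0.355492-0.140182i

Re=-0.3555 Im=-0.1402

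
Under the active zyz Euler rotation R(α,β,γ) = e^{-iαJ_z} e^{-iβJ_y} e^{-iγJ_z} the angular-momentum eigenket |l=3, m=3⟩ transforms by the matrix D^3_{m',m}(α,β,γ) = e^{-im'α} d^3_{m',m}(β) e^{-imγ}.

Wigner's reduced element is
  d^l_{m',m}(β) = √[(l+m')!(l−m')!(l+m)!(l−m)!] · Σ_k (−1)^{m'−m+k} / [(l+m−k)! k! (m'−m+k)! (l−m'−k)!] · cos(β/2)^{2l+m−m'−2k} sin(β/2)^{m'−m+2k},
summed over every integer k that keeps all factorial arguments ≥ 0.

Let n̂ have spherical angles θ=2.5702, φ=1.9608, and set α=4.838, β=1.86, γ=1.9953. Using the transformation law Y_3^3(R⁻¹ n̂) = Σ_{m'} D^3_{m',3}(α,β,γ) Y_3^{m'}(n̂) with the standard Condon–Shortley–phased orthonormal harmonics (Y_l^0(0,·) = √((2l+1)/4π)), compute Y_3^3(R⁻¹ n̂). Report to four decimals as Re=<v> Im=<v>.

Need the full column D^3_{m',3} for m'=−3..3 at α=4.838, β=1.86, γ=1.9953.
cos(β/2)=0.597834, sin(β/2)=0.801620
d^3_{-3,3}: single k=6 term ⇒ +0.265345;  D = -0.165631+0.207303i
d^3_{-2,3}: single k=5 term ⇒ +0.484729;  D = -0.413621-0.252744i
d^3_{-1,3}: single k=4 term ⇒ +0.571585;  D = +0.234580-0.521231i
d^3_{0,3}: single k=3 term ⇒ +0.492223;  D = +0.470632+0.144185i
d^3_{1,3}: single k=2 term ⇒ +0.317911;  D = -0.054309+0.313237i
d^3_{2,3}: single k=1 term ⇒ +0.149950;  D = -0.149791-0.006905i
d^3_{3,3}: single k=0 term ⇒ +0.045654;  D = -0.003628-0.045510i
Y_3^{m'}(θ=2.5702,φ=1.9608) and Σ D·Y over m':
  (-0.1656+0.2073i)·(+0.0608+0.0257i)  (-0.4136-0.2527i)·(+0.1787-0.1768i)  (+0.2346-0.5212i)·(-0.1686-0.4102i)  (+0.4706+0.1442i)·(-0.1688+0.0000i)  (-0.0543+0.3132i)·(+0.1686-0.4102i)  (-0.1498-0.0069i)·(+0.1787+0.1768i)  (-0.0036-0.0455i)·(-0.0608+0.0257i)
Y_3^3(R⁻¹ n̂) = -0.371644+0.053672i

Re=-0.3716 Im=0.0537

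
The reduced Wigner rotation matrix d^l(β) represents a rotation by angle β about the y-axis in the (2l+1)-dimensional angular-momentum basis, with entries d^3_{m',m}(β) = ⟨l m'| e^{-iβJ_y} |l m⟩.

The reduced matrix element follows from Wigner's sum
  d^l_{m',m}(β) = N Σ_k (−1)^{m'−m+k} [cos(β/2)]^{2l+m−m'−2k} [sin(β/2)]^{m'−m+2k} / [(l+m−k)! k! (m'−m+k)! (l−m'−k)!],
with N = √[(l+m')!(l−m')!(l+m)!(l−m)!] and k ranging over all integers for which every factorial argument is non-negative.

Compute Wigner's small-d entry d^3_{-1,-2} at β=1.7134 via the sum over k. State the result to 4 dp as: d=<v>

d^3_{-1,-2}(β=1.7134) via Wigner's sum:
Half-angle: c=0.654935, s=0.755685. N=√(2·24·1·120)=75.894664
Admissible k: 0..1 (factorial args all ≥0)
  k=0: (−1)^1·75.8947/(24)·0.6549^5·0.7557^1 = -0.287959
  k=1: (−1)^2·75.8947/(12)·0.6549^3·0.7557^3 = +0.766738
d^3_{-1,-2}(1.7134) = -0.287959 +0.766738 = +0.478779

d=0.4788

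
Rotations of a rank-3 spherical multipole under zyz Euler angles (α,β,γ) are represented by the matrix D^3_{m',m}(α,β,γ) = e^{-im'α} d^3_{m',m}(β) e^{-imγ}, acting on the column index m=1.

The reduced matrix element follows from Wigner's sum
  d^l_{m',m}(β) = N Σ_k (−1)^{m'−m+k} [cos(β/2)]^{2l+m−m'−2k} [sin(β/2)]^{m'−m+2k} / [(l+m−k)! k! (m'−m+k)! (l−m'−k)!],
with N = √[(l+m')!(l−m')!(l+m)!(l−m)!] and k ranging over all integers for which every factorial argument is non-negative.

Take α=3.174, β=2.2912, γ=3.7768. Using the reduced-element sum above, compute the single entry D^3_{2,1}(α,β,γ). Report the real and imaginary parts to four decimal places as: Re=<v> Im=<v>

Re=-0.2303 Im=0.1940

First d^3_{2,1}(β=2.2912), then the phase factors e^{-i(2)α} and e^{-i(1)γ}:
Half-angle: c=0.412500, s=0.910958. N=√(120·1·24·2)=75.894664
k: max(0,(1)−(2))=0 … min(3+(1),3−(2))=1
  k=0: (−1)^1·75.8947/(24)·0.4125^5·0.9110^1 = -0.034405
  k=1: (−1)^2·75.8947/(12)·0.4125^3·0.9110^3 = +0.335580
d^3_{2,1}(2.2912) = -0.034405 +0.335580 = +0.301175
Phases: e^{-i·(2)·3.174}=+0.997900-0.064769i, e^{-i·(1)·3.7768}=-0.804949+0.593344i ⇒ D=-0.230347+0.194027i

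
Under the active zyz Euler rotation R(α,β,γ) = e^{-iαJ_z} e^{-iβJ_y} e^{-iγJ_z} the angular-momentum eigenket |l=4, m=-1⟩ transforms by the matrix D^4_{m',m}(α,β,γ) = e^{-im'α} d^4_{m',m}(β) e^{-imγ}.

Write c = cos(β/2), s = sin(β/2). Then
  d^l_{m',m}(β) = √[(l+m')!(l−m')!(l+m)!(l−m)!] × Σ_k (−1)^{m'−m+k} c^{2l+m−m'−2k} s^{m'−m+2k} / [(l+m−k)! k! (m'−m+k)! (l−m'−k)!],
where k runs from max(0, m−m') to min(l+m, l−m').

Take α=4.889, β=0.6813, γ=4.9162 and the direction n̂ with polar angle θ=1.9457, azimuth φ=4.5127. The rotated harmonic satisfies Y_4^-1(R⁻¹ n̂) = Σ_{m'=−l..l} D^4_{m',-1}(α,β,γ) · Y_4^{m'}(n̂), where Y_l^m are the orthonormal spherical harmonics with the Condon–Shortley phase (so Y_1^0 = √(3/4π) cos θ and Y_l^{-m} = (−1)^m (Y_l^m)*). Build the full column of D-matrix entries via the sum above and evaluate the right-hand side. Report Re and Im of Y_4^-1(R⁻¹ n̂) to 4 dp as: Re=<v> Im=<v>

Re=-0.1611 Im=0.2537

Need the full column D^4_{m',-1} for m'=−4..4 at α=4.889, β=0.6813, γ=4.9162.
cos(β/2)=0.942538, sin(β/2)=0.334100
d^4_{-4,-1}: single k=3 term ⇒ +0.207595;  D = +0.163929-0.127369i
d^4_{-3,-1}: k∈[2..3] ⇒ +0.621177 -0.130082 = +0.491094;  D = +0.364755+0.328827i
d^4_{-2,-1}: k∈[1..3] ⇒ +0.936707 -0.588476 +0.049294 = +0.397525;  D = -0.210159+0.337430i
d^4_{-1,-1}: k∈[0..3] ⇒ +0.622859 -1.173914 +0.294999 -0.012355 = -0.268410;  D = +0.249221+0.099664i
d^4_{0,-1}: k∈[0..3] ⇒ -0.987375 +0.744370 -0.093528 +0.001959 = -0.334576;  D = -0.067719+0.327651i
d^4_{1,-1}: k∈[0..3] ⇒ +0.782609 -0.294999 +0.018533 -0.000155 = +0.505987;  D = +0.505800+0.013761i
d^4_{2,-1}: k∈[0..2] ⇒ -0.392317 +0.073941 -0.001858 = -0.320235;  D = -0.047669-0.316667i
d^4_{3,-1}: k∈[0..1] ⇒ +0.130082 -0.009807 = +0.120276;  D = -0.113940+0.038522i
d^4_{4,-1}: single k=0 term ⇒ -0.026084;  D = +0.012565+0.022858i
Y_4^{m'}(θ=1.9457,φ=4.5127) and Σ D·Y over m':
  (+0.1639-0.1274i)·(+0.2315+0.2377i)  (+0.3648+0.3288i)·(-0.2082+0.3050i)  (-0.2102+0.3374i)·(+0.0164+0.0069i)  (+0.2492+0.0997i)·(-0.0659+0.3257i)  (-0.0677+0.3277i)·(-0.0416+0.0000i)  (+0.5058+0.0138i)·(+0.0659+0.3257i)  (-0.0477-0.3167i)·(+0.0164-0.0069i)  (-0.1139+0.0385i)·(+0.2082+0.3050i)  (+0.0126+0.0229i)·(+0.2315-0.2377i)
Y_4^-1(R⁻¹ n̂) = -0.161117+0.253666i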